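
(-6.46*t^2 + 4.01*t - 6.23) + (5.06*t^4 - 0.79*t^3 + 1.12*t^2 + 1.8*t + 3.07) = 5.06*t^4 - 0.79*t^3 - 5.34*t^2 + 5.81*t - 3.16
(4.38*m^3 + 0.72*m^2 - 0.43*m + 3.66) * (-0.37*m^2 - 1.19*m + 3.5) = -1.6206*m^5 - 5.4786*m^4 + 14.6323*m^3 + 1.6775*m^2 - 5.8604*m + 12.81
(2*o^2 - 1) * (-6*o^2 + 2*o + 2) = -12*o^4 + 4*o^3 + 10*o^2 - 2*o - 2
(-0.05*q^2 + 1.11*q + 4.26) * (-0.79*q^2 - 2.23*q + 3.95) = 0.0395*q^4 - 0.7654*q^3 - 6.0382*q^2 - 5.1153*q + 16.827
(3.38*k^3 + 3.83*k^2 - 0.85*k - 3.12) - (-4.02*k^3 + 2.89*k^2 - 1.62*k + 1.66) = 7.4*k^3 + 0.94*k^2 + 0.77*k - 4.78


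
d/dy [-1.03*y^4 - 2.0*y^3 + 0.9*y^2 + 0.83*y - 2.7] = -4.12*y^3 - 6.0*y^2 + 1.8*y + 0.83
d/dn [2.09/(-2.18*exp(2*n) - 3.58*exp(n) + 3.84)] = (9.1124*exp(n) + 7.4822)*exp(n)/(2.18*exp(2*n) + 3.58*exp(n) - 3.84)^2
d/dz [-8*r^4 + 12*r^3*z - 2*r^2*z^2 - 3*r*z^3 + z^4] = 12*r^3 - 4*r^2*z - 9*r*z^2 + 4*z^3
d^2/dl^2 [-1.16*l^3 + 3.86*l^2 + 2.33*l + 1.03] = 7.72 - 6.96*l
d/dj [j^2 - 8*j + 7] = 2*j - 8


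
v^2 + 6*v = v*(v + 6)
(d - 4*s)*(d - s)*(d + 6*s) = d^3 + d^2*s - 26*d*s^2 + 24*s^3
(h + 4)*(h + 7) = h^2 + 11*h + 28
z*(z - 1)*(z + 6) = z^3 + 5*z^2 - 6*z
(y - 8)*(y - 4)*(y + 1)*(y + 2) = y^4 - 9*y^3 - 2*y^2 + 72*y + 64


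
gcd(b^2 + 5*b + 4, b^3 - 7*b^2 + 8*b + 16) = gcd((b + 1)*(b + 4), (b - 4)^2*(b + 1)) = b + 1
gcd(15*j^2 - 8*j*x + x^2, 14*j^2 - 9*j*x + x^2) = 1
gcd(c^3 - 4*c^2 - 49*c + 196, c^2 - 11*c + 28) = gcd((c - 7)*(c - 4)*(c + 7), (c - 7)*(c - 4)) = c^2 - 11*c + 28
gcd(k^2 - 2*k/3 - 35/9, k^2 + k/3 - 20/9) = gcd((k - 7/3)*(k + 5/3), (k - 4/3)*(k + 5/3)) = k + 5/3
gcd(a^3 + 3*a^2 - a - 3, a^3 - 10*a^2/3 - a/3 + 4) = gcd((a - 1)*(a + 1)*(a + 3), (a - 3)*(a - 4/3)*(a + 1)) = a + 1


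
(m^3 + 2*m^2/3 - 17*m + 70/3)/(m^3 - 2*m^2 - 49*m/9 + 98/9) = 3*(m + 5)/(3*m + 7)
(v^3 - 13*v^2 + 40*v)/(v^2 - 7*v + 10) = v*(v - 8)/(v - 2)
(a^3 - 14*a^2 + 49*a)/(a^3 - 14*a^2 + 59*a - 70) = a*(a - 7)/(a^2 - 7*a + 10)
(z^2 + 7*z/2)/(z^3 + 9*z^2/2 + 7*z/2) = 1/(z + 1)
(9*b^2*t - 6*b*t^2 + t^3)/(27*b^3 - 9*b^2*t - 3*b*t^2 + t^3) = t/(3*b + t)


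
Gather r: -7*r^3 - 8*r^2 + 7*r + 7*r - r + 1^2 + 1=-7*r^3 - 8*r^2 + 13*r + 2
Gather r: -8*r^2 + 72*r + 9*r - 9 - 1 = -8*r^2 + 81*r - 10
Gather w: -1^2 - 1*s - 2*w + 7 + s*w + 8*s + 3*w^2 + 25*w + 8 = 7*s + 3*w^2 + w*(s + 23) + 14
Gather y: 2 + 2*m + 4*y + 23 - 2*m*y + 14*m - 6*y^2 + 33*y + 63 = 16*m - 6*y^2 + y*(37 - 2*m) + 88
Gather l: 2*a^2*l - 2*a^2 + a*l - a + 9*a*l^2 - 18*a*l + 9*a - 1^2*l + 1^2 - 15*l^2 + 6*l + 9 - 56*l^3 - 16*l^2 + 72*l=-2*a^2 + 8*a - 56*l^3 + l^2*(9*a - 31) + l*(2*a^2 - 17*a + 77) + 10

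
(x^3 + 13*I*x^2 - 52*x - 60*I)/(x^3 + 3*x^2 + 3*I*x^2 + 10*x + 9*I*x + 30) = (x^2 + 8*I*x - 12)/(x^2 + x*(3 - 2*I) - 6*I)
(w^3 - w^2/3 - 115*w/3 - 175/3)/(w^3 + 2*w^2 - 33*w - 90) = (3*w^2 - 16*w - 35)/(3*(w^2 - 3*w - 18))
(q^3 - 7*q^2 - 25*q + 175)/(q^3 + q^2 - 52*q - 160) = (q^2 - 12*q + 35)/(q^2 - 4*q - 32)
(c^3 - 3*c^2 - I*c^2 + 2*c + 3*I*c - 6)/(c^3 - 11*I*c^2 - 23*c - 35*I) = (c^2 - c*(3 + 2*I) + 6*I)/(c^2 - 12*I*c - 35)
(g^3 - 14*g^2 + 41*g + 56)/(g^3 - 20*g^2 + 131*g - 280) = (g + 1)/(g - 5)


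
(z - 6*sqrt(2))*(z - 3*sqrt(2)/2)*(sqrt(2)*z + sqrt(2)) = sqrt(2)*z^3 - 15*z^2 + sqrt(2)*z^2 - 15*z + 18*sqrt(2)*z + 18*sqrt(2)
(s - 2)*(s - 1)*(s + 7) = s^3 + 4*s^2 - 19*s + 14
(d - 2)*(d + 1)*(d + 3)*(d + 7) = d^4 + 9*d^3 + 9*d^2 - 41*d - 42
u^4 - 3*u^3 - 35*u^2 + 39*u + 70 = (u - 7)*(u - 2)*(u + 1)*(u + 5)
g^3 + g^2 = g^2*(g + 1)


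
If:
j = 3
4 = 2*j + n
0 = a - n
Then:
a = -2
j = 3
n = -2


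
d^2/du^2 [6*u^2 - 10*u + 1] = 12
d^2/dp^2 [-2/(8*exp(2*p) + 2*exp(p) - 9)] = 4*(-4*(8*exp(p) + 1)^2*exp(p) + (16*exp(p) + 1)*(8*exp(2*p) + 2*exp(p) - 9))*exp(p)/(8*exp(2*p) + 2*exp(p) - 9)^3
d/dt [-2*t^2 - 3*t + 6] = -4*t - 3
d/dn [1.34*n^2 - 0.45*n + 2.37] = 2.68*n - 0.45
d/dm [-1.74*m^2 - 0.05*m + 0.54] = -3.48*m - 0.05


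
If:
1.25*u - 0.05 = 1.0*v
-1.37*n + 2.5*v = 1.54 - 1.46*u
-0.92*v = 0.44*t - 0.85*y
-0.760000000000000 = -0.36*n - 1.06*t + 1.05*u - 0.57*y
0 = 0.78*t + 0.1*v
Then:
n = 4.54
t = -0.27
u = 1.72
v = 2.10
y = 2.13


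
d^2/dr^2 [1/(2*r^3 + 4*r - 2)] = (-3*r*(r^3 + 2*r - 1) + (3*r^2 + 2)^2)/(r^3 + 2*r - 1)^3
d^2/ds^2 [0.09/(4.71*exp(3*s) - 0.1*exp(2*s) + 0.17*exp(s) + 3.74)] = ((-3.8151*exp(2*s) + 0.036*exp(s) - 0.0153)*(4.71*exp(3*s) - 0.1*exp(2*s) + 0.17*exp(s) + 3.74) + 0.09*(14.13*exp(2*s) - 0.2*exp(s) + 0.17)*(28.26*exp(2*s) - 0.4*exp(s) + 0.34)*exp(s))*exp(s)/(4.71*exp(3*s) - 0.1*exp(2*s) + 0.17*exp(s) + 3.74)^3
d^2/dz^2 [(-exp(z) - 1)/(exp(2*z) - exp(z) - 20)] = (-exp(4*z) - 5*exp(3*z) - 117*exp(2*z) - 61*exp(z) - 380)*exp(z)/(exp(6*z) - 3*exp(5*z) - 57*exp(4*z) + 119*exp(3*z) + 1140*exp(2*z) - 1200*exp(z) - 8000)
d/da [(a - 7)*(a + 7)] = 2*a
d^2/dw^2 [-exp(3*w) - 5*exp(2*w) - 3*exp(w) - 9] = (-9*exp(2*w) - 20*exp(w) - 3)*exp(w)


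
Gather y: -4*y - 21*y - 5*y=-30*y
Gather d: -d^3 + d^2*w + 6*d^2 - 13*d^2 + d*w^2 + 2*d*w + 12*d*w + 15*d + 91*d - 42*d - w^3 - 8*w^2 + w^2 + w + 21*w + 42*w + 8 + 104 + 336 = -d^3 + d^2*(w - 7) + d*(w^2 + 14*w + 64) - w^3 - 7*w^2 + 64*w + 448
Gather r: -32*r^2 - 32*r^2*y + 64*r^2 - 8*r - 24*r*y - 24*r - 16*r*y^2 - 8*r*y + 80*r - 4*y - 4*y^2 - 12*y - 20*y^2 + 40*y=r^2*(32 - 32*y) + r*(-16*y^2 - 32*y + 48) - 24*y^2 + 24*y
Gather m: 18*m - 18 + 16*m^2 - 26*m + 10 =16*m^2 - 8*m - 8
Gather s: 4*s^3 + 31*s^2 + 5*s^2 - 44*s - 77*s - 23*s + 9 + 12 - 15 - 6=4*s^3 + 36*s^2 - 144*s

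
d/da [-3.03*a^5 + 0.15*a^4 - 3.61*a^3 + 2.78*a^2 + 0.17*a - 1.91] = -15.15*a^4 + 0.6*a^3 - 10.83*a^2 + 5.56*a + 0.17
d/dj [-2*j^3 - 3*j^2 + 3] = 6*j*(-j - 1)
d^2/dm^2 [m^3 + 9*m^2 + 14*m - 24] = 6*m + 18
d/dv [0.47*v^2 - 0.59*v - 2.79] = 0.94*v - 0.59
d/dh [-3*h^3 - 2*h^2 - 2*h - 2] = -9*h^2 - 4*h - 2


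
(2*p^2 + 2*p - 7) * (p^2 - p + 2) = 2*p^4 - 5*p^2 + 11*p - 14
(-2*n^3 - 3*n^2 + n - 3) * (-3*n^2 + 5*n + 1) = 6*n^5 - n^4 - 20*n^3 + 11*n^2 - 14*n - 3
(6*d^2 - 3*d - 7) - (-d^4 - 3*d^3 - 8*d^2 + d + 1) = d^4 + 3*d^3 + 14*d^2 - 4*d - 8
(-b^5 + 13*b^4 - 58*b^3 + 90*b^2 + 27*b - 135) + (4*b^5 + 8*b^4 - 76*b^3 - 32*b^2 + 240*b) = 3*b^5 + 21*b^4 - 134*b^3 + 58*b^2 + 267*b - 135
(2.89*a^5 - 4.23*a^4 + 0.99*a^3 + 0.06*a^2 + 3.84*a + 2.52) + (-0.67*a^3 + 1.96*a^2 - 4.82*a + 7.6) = 2.89*a^5 - 4.23*a^4 + 0.32*a^3 + 2.02*a^2 - 0.98*a + 10.12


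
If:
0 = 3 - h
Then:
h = 3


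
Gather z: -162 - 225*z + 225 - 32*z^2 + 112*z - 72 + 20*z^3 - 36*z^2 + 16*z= 20*z^3 - 68*z^2 - 97*z - 9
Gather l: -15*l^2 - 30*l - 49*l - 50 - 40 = -15*l^2 - 79*l - 90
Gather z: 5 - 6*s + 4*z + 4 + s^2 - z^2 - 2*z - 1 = s^2 - 6*s - z^2 + 2*z + 8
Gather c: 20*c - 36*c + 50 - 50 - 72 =-16*c - 72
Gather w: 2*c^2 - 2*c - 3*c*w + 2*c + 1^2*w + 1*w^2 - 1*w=2*c^2 - 3*c*w + w^2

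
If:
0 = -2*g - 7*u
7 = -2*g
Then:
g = -7/2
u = 1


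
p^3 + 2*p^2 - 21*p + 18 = (p - 3)*(p - 1)*(p + 6)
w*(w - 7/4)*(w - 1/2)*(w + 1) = w^4 - 5*w^3/4 - 11*w^2/8 + 7*w/8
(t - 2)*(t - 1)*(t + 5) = t^3 + 2*t^2 - 13*t + 10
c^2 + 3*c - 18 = (c - 3)*(c + 6)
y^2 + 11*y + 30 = (y + 5)*(y + 6)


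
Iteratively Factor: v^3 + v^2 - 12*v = (v)*(v^2 + v - 12) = v*(v - 3)*(v + 4)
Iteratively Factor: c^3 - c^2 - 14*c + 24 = (c - 3)*(c^2 + 2*c - 8) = (c - 3)*(c + 4)*(c - 2)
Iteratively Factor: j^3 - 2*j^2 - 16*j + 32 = (j + 4)*(j^2 - 6*j + 8) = (j - 4)*(j + 4)*(j - 2)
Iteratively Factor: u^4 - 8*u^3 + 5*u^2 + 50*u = (u - 5)*(u^3 - 3*u^2 - 10*u) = u*(u - 5)*(u^2 - 3*u - 10) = u*(u - 5)*(u + 2)*(u - 5)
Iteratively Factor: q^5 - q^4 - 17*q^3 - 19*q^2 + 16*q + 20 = (q + 1)*(q^4 - 2*q^3 - 15*q^2 - 4*q + 20) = (q + 1)*(q + 2)*(q^3 - 4*q^2 - 7*q + 10) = (q - 5)*(q + 1)*(q + 2)*(q^2 + q - 2) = (q - 5)*(q + 1)*(q + 2)^2*(q - 1)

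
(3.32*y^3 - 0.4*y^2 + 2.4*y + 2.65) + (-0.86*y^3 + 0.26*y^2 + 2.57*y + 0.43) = 2.46*y^3 - 0.14*y^2 + 4.97*y + 3.08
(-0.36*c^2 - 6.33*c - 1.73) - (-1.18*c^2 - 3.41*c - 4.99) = 0.82*c^2 - 2.92*c + 3.26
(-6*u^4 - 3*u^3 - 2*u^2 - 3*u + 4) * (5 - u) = 6*u^5 - 27*u^4 - 13*u^3 - 7*u^2 - 19*u + 20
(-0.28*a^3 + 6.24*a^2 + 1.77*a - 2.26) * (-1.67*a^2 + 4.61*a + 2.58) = 0.4676*a^5 - 11.7116*a^4 + 25.0881*a^3 + 28.0331*a^2 - 5.852*a - 5.8308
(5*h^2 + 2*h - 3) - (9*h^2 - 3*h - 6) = -4*h^2 + 5*h + 3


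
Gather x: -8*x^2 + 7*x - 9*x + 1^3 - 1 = -8*x^2 - 2*x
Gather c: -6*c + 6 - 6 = -6*c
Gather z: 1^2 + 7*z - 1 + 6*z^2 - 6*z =6*z^2 + z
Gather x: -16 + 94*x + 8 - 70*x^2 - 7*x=-70*x^2 + 87*x - 8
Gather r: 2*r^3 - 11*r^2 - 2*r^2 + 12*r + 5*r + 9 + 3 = 2*r^3 - 13*r^2 + 17*r + 12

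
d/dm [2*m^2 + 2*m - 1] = 4*m + 2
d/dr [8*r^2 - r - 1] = 16*r - 1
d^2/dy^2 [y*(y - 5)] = 2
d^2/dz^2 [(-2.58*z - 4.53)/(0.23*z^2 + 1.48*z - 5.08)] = (-(0.46*z + 1.48)*(0.92*z + 2.96)*(2.58*z + 4.53) + (3.5604*z + 9.7206)*(0.23*z^2 + 1.48*z - 5.08))/(0.23*z^2 + 1.48*z - 5.08)^3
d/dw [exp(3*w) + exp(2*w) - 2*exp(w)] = (3*exp(2*w) + 2*exp(w) - 2)*exp(w)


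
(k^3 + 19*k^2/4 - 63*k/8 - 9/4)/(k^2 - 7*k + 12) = (8*k^3 + 38*k^2 - 63*k - 18)/(8*(k^2 - 7*k + 12))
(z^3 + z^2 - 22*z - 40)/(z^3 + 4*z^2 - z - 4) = (z^2 - 3*z - 10)/(z^2 - 1)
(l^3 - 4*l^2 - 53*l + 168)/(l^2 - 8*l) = l + 4 - 21/l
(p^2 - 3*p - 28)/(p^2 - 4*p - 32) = (p - 7)/(p - 8)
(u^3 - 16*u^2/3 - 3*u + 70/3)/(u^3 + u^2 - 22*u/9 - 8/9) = 3*(3*u^2 - 22*u + 35)/(9*u^2 - 9*u - 4)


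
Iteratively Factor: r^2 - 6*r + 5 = (r - 5)*(r - 1)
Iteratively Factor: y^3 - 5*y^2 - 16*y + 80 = (y - 4)*(y^2 - y - 20) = (y - 4)*(y + 4)*(y - 5)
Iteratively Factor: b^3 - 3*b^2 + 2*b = (b - 2)*(b^2 - b) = (b - 2)*(b - 1)*(b)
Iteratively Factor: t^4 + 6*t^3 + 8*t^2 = (t + 2)*(t^3 + 4*t^2) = (t + 2)*(t + 4)*(t^2) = t*(t + 2)*(t + 4)*(t)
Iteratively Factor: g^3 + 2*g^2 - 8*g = (g + 4)*(g^2 - 2*g) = g*(g + 4)*(g - 2)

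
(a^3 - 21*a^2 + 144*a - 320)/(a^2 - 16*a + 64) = a - 5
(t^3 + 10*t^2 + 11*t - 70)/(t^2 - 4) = (t^2 + 12*t + 35)/(t + 2)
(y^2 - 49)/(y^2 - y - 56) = (y - 7)/(y - 8)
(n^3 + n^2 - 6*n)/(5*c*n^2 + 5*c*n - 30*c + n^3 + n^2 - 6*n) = n/(5*c + n)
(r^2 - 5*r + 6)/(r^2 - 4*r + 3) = (r - 2)/(r - 1)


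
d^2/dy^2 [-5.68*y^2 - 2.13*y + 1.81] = -11.3600000000000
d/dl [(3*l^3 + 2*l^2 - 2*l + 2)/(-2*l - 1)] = (-12*l^3 - 13*l^2 - 4*l + 6)/(4*l^2 + 4*l + 1)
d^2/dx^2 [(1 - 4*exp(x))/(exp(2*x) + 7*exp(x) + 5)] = (-4*exp(4*x) + 32*exp(3*x) + 141*exp(2*x) + 169*exp(x) - 135)*exp(x)/(exp(6*x) + 21*exp(5*x) + 162*exp(4*x) + 553*exp(3*x) + 810*exp(2*x) + 525*exp(x) + 125)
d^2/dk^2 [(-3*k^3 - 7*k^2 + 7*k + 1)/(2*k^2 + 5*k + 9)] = 2*(77*k^3 - 15*k^2 - 1077*k - 875)/(8*k^6 + 60*k^5 + 258*k^4 + 665*k^3 + 1161*k^2 + 1215*k + 729)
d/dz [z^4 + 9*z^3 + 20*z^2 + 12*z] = 4*z^3 + 27*z^2 + 40*z + 12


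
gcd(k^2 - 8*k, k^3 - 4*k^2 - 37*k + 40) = k - 8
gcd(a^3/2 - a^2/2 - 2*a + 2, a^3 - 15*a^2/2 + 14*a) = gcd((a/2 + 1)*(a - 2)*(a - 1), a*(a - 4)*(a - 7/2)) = 1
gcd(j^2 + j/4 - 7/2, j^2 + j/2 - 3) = j + 2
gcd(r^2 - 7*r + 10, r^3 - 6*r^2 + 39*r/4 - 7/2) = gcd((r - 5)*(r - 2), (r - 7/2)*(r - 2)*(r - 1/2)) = r - 2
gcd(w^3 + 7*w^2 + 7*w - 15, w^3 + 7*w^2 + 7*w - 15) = w^3 + 7*w^2 + 7*w - 15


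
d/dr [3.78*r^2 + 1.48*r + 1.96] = 7.56*r + 1.48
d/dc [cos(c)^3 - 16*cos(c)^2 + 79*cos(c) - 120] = (-3*cos(c)^2 + 32*cos(c) - 79)*sin(c)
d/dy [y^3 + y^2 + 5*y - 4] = 3*y^2 + 2*y + 5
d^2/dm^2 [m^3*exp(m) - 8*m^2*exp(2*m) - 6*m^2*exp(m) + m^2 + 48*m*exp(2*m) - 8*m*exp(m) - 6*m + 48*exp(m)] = m^3*exp(m) - 32*m^2*exp(2*m) + 128*m*exp(2*m) - 26*m*exp(m) + 176*exp(2*m) + 20*exp(m) + 2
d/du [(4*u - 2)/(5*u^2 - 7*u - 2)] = 2*(-10*u^2 + 10*u - 11)/(25*u^4 - 70*u^3 + 29*u^2 + 28*u + 4)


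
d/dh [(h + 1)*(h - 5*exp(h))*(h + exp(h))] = (h + 1)*(h - 5*exp(h))*(exp(h) + 1) - (h + 1)*(h + exp(h))*(5*exp(h) - 1) + (h - 5*exp(h))*(h + exp(h))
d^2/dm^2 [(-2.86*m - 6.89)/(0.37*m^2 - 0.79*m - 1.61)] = ((0.74*m - 0.79)*(1.48*m - 1.58)*(2.86*m + 6.89) + (6.3492*m + 0.5798)*(-0.37*m^2 + 0.79*m + 1.61))/(-0.37*m^2 + 0.79*m + 1.61)^3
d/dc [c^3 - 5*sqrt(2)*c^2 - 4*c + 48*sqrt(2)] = 3*c^2 - 10*sqrt(2)*c - 4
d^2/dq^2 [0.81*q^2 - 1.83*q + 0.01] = 1.62000000000000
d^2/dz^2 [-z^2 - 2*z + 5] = -2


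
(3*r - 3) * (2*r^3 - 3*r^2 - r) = 6*r^4 - 15*r^3 + 6*r^2 + 3*r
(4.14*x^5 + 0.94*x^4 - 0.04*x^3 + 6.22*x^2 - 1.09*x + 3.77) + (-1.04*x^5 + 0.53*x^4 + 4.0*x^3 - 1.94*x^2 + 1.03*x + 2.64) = 3.1*x^5 + 1.47*x^4 + 3.96*x^3 + 4.28*x^2 - 0.0600000000000001*x + 6.41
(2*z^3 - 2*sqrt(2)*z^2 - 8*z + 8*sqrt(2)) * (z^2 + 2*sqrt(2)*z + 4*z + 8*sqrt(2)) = 2*z^5 + 2*sqrt(2)*z^4 + 8*z^4 - 16*z^3 + 8*sqrt(2)*z^3 - 64*z^2 - 8*sqrt(2)*z^2 - 32*sqrt(2)*z + 32*z + 128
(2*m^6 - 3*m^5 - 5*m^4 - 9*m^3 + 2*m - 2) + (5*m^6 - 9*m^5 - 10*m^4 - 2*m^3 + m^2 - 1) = 7*m^6 - 12*m^5 - 15*m^4 - 11*m^3 + m^2 + 2*m - 3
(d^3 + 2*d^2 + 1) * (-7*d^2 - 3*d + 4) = -7*d^5 - 17*d^4 - 2*d^3 + d^2 - 3*d + 4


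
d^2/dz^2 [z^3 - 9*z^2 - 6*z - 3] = 6*z - 18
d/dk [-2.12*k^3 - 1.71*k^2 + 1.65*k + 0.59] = -6.36*k^2 - 3.42*k + 1.65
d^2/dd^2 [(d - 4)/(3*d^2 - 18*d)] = 2*(d*(10 - 3*d)*(d - 6) + 4*(d - 4)*(d - 3)^2)/(3*d^3*(d - 6)^3)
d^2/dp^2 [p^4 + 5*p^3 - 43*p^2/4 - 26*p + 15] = 12*p^2 + 30*p - 43/2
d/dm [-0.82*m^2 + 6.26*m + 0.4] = 6.26 - 1.64*m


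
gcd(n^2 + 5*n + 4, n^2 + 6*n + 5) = n + 1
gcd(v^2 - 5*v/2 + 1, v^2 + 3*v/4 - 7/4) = 1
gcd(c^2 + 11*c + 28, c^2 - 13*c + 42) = 1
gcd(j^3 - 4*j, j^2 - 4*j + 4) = j - 2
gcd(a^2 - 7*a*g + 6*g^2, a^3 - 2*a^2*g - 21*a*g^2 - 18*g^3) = a - 6*g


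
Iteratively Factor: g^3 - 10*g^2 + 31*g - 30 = (g - 3)*(g^2 - 7*g + 10) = (g - 3)*(g - 2)*(g - 5)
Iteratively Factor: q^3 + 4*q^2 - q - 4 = (q - 1)*(q^2 + 5*q + 4) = (q - 1)*(q + 1)*(q + 4)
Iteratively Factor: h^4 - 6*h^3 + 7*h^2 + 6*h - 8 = (h + 1)*(h^3 - 7*h^2 + 14*h - 8) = (h - 2)*(h + 1)*(h^2 - 5*h + 4) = (h - 4)*(h - 2)*(h + 1)*(h - 1)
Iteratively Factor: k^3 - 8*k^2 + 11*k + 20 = (k + 1)*(k^2 - 9*k + 20) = (k - 4)*(k + 1)*(k - 5)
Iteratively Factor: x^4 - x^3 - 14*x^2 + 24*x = (x + 4)*(x^3 - 5*x^2 + 6*x) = x*(x + 4)*(x^2 - 5*x + 6) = x*(x - 2)*(x + 4)*(x - 3)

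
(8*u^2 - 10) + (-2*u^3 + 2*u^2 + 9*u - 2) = -2*u^3 + 10*u^2 + 9*u - 12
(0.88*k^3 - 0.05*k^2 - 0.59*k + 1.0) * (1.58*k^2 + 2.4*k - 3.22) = 1.3904*k^5 + 2.033*k^4 - 3.8858*k^3 + 0.325*k^2 + 4.2998*k - 3.22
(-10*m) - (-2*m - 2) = 2 - 8*m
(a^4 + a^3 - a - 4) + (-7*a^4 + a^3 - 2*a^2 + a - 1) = -6*a^4 + 2*a^3 - 2*a^2 - 5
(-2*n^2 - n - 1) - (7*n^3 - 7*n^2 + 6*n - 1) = -7*n^3 + 5*n^2 - 7*n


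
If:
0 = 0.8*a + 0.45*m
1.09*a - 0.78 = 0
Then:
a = 0.72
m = -1.27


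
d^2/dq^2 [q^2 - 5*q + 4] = 2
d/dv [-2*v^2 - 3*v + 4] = -4*v - 3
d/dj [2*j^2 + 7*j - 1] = 4*j + 7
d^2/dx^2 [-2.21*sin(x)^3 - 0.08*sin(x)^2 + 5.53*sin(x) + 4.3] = -3.8725*sin(x) - 4.9725*sin(3*x) - 0.16*cos(2*x)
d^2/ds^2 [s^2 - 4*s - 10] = 2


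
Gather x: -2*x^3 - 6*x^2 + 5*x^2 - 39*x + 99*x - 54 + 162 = -2*x^3 - x^2 + 60*x + 108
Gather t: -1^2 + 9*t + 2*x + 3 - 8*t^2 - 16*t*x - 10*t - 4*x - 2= -8*t^2 + t*(-16*x - 1) - 2*x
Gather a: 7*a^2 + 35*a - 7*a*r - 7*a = 7*a^2 + a*(28 - 7*r)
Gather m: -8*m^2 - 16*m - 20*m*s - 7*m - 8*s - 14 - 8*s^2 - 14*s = -8*m^2 + m*(-20*s - 23) - 8*s^2 - 22*s - 14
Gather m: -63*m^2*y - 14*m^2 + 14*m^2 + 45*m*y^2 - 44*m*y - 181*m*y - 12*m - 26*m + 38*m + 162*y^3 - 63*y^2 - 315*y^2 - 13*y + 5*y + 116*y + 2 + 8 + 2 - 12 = -63*m^2*y + m*(45*y^2 - 225*y) + 162*y^3 - 378*y^2 + 108*y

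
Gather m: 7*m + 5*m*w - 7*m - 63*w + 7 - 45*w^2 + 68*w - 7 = 5*m*w - 45*w^2 + 5*w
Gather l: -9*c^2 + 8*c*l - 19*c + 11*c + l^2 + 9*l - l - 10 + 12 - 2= -9*c^2 - 8*c + l^2 + l*(8*c + 8)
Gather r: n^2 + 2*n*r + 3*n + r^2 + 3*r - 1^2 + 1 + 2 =n^2 + 3*n + r^2 + r*(2*n + 3) + 2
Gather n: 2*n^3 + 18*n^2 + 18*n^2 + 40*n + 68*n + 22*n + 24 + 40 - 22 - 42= 2*n^3 + 36*n^2 + 130*n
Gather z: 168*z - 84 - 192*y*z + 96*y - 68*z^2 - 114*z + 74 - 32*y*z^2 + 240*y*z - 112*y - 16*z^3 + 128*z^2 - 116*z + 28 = -16*y - 16*z^3 + z^2*(60 - 32*y) + z*(48*y - 62) + 18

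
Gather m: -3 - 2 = -5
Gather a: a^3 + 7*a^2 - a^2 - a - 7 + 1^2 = a^3 + 6*a^2 - a - 6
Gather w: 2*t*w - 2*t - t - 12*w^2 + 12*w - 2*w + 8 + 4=-3*t - 12*w^2 + w*(2*t + 10) + 12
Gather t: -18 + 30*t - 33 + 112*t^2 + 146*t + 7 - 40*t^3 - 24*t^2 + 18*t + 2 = -40*t^3 + 88*t^2 + 194*t - 42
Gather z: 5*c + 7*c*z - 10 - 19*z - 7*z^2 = 5*c - 7*z^2 + z*(7*c - 19) - 10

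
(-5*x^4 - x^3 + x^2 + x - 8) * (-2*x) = 10*x^5 + 2*x^4 - 2*x^3 - 2*x^2 + 16*x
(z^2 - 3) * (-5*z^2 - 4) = -5*z^4 + 11*z^2 + 12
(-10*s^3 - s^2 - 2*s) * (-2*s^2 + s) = 20*s^5 - 8*s^4 + 3*s^3 - 2*s^2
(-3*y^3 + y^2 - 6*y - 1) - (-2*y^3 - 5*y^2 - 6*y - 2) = -y^3 + 6*y^2 + 1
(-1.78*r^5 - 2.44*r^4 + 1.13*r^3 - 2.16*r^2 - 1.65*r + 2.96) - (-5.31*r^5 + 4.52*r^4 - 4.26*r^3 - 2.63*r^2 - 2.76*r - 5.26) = 3.53*r^5 - 6.96*r^4 + 5.39*r^3 + 0.47*r^2 + 1.11*r + 8.22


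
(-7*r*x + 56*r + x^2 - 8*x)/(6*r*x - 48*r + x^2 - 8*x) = (-7*r + x)/(6*r + x)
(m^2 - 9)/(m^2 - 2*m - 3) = (m + 3)/(m + 1)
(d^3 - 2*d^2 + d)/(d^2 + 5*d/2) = 2*(d^2 - 2*d + 1)/(2*d + 5)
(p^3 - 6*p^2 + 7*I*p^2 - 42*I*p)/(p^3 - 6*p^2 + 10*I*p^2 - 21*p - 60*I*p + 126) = p/(p + 3*I)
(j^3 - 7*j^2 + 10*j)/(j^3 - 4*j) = (j - 5)/(j + 2)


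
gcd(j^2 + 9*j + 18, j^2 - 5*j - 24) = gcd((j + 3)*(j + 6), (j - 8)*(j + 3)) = j + 3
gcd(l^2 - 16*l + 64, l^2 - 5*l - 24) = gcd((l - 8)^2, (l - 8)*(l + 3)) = l - 8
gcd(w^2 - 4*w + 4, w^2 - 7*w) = 1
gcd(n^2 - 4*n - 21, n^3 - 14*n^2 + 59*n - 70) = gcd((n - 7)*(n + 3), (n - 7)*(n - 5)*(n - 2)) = n - 7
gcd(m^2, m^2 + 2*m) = m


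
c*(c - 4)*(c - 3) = c^3 - 7*c^2 + 12*c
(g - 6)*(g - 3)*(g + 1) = g^3 - 8*g^2 + 9*g + 18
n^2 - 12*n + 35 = (n - 7)*(n - 5)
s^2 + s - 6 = (s - 2)*(s + 3)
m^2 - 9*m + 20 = (m - 5)*(m - 4)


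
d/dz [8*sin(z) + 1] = 8*cos(z)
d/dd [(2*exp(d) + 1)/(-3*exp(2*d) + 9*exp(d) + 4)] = (6*exp(2*d) + 6*exp(d) - 1)*exp(d)/(9*exp(4*d) - 54*exp(3*d) + 57*exp(2*d) + 72*exp(d) + 16)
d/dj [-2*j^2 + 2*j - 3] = 2 - 4*j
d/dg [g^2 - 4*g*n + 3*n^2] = 2*g - 4*n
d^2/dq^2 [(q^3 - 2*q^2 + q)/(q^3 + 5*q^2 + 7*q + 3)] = 2*(-7*q^4 - 4*q^3 + 54*q^2 + 60*q - 39)/(q^7 + 13*q^6 + 69*q^5 + 193*q^4 + 307*q^3 + 279*q^2 + 135*q + 27)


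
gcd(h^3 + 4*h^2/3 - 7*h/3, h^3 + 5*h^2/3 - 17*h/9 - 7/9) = h^2 + 4*h/3 - 7/3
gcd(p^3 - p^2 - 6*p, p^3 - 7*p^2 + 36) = p^2 - p - 6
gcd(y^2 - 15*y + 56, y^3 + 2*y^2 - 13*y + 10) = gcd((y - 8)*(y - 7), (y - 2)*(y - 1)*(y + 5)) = 1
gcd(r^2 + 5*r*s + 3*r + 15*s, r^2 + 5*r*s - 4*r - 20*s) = r + 5*s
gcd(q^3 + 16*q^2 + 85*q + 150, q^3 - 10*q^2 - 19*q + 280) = q + 5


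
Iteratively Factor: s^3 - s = (s)*(s^2 - 1) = s*(s + 1)*(s - 1)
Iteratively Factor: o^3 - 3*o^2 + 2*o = (o - 2)*(o^2 - o) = o*(o - 2)*(o - 1)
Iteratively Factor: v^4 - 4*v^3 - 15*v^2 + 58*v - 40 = (v - 2)*(v^3 - 2*v^2 - 19*v + 20) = (v - 2)*(v + 4)*(v^2 - 6*v + 5) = (v - 2)*(v - 1)*(v + 4)*(v - 5)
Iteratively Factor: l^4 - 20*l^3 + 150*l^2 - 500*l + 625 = (l - 5)*(l^3 - 15*l^2 + 75*l - 125) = (l - 5)^2*(l^2 - 10*l + 25) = (l - 5)^3*(l - 5)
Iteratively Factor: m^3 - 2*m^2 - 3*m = (m - 3)*(m^2 + m) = (m - 3)*(m + 1)*(m)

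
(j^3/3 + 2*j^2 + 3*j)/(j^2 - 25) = j*(j^2 + 6*j + 9)/(3*(j^2 - 25))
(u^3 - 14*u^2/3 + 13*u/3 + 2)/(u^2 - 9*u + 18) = (3*u^2 - 5*u - 2)/(3*(u - 6))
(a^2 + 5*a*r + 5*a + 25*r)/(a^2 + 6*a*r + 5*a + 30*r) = (a + 5*r)/(a + 6*r)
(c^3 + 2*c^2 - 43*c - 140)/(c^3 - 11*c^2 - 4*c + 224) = (c + 5)/(c - 8)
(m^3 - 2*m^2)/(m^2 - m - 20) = m^2*(2 - m)/(-m^2 + m + 20)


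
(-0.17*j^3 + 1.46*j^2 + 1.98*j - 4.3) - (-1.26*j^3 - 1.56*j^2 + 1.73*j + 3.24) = 1.09*j^3 + 3.02*j^2 + 0.25*j - 7.54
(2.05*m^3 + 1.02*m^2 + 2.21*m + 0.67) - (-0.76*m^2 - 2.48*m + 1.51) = 2.05*m^3 + 1.78*m^2 + 4.69*m - 0.84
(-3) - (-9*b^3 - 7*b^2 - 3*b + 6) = 9*b^3 + 7*b^2 + 3*b - 9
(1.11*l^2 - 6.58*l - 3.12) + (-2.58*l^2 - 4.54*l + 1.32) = -1.47*l^2 - 11.12*l - 1.8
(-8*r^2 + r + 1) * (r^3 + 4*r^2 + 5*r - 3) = -8*r^5 - 31*r^4 - 35*r^3 + 33*r^2 + 2*r - 3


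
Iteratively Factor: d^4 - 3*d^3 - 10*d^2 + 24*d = (d)*(d^3 - 3*d^2 - 10*d + 24) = d*(d + 3)*(d^2 - 6*d + 8) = d*(d - 4)*(d + 3)*(d - 2)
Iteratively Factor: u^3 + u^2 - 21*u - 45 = (u - 5)*(u^2 + 6*u + 9) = (u - 5)*(u + 3)*(u + 3)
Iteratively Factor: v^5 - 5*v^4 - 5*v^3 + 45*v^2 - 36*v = (v + 3)*(v^4 - 8*v^3 + 19*v^2 - 12*v) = (v - 4)*(v + 3)*(v^3 - 4*v^2 + 3*v) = v*(v - 4)*(v + 3)*(v^2 - 4*v + 3) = v*(v - 4)*(v - 3)*(v + 3)*(v - 1)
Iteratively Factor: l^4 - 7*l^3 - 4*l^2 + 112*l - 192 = (l - 4)*(l^3 - 3*l^2 - 16*l + 48) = (l - 4)*(l - 3)*(l^2 - 16) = (l - 4)*(l - 3)*(l + 4)*(l - 4)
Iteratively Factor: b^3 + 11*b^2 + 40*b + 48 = (b + 3)*(b^2 + 8*b + 16) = (b + 3)*(b + 4)*(b + 4)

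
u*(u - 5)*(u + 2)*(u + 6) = u^4 + 3*u^3 - 28*u^2 - 60*u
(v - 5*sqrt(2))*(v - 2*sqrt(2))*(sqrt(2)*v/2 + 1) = sqrt(2)*v^3/2 - 6*v^2 + 3*sqrt(2)*v + 20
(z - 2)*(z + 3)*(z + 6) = z^3 + 7*z^2 - 36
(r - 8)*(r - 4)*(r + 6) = r^3 - 6*r^2 - 40*r + 192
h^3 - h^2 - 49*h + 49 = (h - 7)*(h - 1)*(h + 7)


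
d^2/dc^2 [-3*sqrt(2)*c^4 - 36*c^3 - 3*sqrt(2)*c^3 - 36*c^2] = -36*sqrt(2)*c^2 - 216*c - 18*sqrt(2)*c - 72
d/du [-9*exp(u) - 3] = -9*exp(u)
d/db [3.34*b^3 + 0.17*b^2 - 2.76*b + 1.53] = 10.02*b^2 + 0.34*b - 2.76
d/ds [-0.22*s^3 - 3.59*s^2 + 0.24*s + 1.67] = -0.66*s^2 - 7.18*s + 0.24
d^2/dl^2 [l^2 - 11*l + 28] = 2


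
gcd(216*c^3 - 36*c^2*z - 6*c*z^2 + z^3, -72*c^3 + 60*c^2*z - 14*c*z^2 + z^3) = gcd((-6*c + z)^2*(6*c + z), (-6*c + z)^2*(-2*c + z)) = 36*c^2 - 12*c*z + z^2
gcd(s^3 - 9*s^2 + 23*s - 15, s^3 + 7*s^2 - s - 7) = s - 1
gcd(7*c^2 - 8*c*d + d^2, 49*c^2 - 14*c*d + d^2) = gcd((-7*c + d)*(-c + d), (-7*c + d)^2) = 7*c - d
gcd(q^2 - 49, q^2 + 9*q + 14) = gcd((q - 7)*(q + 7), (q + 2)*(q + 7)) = q + 7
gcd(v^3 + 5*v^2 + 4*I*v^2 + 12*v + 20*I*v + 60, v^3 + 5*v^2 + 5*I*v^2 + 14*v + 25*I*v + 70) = v^2 + v*(5 - 2*I) - 10*I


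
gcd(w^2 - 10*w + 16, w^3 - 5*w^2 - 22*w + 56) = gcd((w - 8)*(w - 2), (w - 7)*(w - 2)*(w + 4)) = w - 2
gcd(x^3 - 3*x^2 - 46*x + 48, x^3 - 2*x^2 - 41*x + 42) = x^2 + 5*x - 6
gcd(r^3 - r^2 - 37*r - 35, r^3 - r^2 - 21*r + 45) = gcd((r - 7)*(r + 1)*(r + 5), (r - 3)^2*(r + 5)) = r + 5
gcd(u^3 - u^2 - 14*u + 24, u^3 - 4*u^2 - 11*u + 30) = u - 2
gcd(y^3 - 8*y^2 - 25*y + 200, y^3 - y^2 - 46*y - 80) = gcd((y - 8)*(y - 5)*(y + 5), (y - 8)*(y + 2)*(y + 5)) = y^2 - 3*y - 40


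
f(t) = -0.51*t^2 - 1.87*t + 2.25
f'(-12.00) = 10.37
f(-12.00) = -48.75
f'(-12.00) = 10.37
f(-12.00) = -48.75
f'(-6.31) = 4.57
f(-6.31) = -6.26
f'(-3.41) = 1.61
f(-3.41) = 2.70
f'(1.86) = -3.77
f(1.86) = -2.99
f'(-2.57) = 0.75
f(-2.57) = 3.69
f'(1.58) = -3.48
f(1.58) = -1.98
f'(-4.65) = 2.87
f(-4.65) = -0.08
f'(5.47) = -7.45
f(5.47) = -23.24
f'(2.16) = -4.07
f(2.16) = -4.17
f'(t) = -1.02*t - 1.87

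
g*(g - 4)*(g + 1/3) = g^3 - 11*g^2/3 - 4*g/3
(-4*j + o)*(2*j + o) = -8*j^2 - 2*j*o + o^2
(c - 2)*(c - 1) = c^2 - 3*c + 2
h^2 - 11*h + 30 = (h - 6)*(h - 5)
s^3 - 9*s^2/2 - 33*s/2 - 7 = (s - 7)*(s + 1/2)*(s + 2)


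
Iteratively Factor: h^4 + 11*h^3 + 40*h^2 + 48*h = (h + 4)*(h^3 + 7*h^2 + 12*h) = (h + 3)*(h + 4)*(h^2 + 4*h) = (h + 3)*(h + 4)^2*(h)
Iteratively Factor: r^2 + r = (r + 1)*(r)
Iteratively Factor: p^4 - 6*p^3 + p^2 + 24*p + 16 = (p + 1)*(p^3 - 7*p^2 + 8*p + 16) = (p - 4)*(p + 1)*(p^2 - 3*p - 4) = (p - 4)*(p + 1)^2*(p - 4)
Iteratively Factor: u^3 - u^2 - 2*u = (u + 1)*(u^2 - 2*u) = (u - 2)*(u + 1)*(u)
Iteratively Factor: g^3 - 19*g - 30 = (g - 5)*(g^2 + 5*g + 6) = (g - 5)*(g + 3)*(g + 2)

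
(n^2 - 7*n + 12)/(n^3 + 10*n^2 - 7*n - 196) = (n - 3)/(n^2 + 14*n + 49)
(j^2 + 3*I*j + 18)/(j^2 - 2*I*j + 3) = (j + 6*I)/(j + I)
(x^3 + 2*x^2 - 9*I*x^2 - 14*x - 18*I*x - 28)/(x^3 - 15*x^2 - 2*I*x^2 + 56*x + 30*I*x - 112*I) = (x^2 + x*(2 - 7*I) - 14*I)/(x^2 - 15*x + 56)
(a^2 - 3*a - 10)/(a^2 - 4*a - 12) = (a - 5)/(a - 6)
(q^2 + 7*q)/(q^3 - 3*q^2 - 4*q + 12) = q*(q + 7)/(q^3 - 3*q^2 - 4*q + 12)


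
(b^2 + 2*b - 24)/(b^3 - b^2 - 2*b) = (-b^2 - 2*b + 24)/(b*(-b^2 + b + 2))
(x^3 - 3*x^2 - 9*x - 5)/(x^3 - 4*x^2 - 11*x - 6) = (x - 5)/(x - 6)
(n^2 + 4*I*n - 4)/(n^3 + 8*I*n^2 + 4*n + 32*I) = (n + 2*I)/(n^2 + 6*I*n + 16)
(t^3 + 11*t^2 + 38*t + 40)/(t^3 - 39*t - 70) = (t + 4)/(t - 7)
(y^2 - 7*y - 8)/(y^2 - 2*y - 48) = (y + 1)/(y + 6)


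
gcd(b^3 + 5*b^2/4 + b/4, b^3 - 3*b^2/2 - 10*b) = b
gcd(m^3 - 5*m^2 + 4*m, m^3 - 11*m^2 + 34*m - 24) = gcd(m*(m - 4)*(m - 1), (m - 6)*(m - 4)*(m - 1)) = m^2 - 5*m + 4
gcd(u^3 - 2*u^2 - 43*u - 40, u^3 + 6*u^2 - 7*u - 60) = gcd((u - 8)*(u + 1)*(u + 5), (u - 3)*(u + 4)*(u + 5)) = u + 5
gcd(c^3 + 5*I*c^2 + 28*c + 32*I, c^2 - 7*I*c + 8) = c + I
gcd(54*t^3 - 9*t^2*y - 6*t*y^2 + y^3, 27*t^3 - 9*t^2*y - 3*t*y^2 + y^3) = -9*t^2 + y^2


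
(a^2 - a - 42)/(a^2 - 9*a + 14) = (a + 6)/(a - 2)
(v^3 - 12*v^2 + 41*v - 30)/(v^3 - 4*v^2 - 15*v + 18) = (v - 5)/(v + 3)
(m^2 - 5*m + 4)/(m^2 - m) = (m - 4)/m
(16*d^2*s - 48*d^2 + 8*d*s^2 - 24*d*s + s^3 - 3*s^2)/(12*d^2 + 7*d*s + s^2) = (4*d*s - 12*d + s^2 - 3*s)/(3*d + s)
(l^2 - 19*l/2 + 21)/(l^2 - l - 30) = (l - 7/2)/(l + 5)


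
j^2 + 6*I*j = j*(j + 6*I)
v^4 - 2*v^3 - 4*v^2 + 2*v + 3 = (v - 3)*(v - 1)*(v + 1)^2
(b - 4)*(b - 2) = b^2 - 6*b + 8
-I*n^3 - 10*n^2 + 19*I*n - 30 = (n - 6*I)*(n - 5*I)*(-I*n + 1)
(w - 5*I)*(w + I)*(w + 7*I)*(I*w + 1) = I*w^4 - 2*w^3 + 36*I*w^2 - 2*w + 35*I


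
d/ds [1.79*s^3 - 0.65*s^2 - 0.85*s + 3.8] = 5.37*s^2 - 1.3*s - 0.85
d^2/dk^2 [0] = 0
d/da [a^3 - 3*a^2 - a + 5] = 3*a^2 - 6*a - 1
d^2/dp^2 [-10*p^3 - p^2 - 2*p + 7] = -60*p - 2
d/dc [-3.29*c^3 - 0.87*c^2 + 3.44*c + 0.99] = -9.87*c^2 - 1.74*c + 3.44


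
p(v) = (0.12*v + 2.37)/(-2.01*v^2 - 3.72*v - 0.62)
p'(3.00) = 0.04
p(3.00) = -0.09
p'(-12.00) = -0.00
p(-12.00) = -0.00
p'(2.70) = 0.06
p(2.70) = -0.11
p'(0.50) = 1.53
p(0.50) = -0.81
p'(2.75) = 0.05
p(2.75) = -0.10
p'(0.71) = 0.86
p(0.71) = -0.57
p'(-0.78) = 1.30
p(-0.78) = 2.15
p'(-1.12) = -1.55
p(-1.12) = 2.18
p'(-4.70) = -0.04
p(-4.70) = -0.07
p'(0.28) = 3.45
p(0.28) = -1.32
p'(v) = (0.12*v + 2.37)*(4.02*v + 3.72)/(-2.01*v^2 - 3.72*v - 0.62)^2 + 0.12/(-2.01*v^2 - 3.72*v - 0.62) = (0.2412*v^2 + 9.5274*v + 8.742)/(4.0401*v^4 + 14.9544*v^3 + 16.3308*v^2 + 4.6128*v + 0.3844)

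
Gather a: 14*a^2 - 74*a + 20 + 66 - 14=14*a^2 - 74*a + 72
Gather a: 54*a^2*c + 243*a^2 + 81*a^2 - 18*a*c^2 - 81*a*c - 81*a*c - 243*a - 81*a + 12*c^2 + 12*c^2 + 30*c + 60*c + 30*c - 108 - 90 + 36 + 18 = a^2*(54*c + 324) + a*(-18*c^2 - 162*c - 324) + 24*c^2 + 120*c - 144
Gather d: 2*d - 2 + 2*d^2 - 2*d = 2*d^2 - 2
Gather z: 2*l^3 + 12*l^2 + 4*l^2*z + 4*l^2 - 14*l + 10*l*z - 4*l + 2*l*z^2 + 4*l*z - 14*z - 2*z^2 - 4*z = 2*l^3 + 16*l^2 - 18*l + z^2*(2*l - 2) + z*(4*l^2 + 14*l - 18)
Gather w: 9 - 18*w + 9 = 18 - 18*w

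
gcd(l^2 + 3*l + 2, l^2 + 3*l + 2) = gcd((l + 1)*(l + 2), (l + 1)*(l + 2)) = l^2 + 3*l + 2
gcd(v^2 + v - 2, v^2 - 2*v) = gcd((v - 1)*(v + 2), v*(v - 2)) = 1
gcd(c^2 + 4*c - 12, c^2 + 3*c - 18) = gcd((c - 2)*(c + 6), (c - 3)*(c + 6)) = c + 6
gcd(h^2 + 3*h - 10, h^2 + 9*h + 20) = h + 5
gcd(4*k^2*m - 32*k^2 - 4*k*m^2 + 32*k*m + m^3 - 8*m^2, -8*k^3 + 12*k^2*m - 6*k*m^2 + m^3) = 4*k^2 - 4*k*m + m^2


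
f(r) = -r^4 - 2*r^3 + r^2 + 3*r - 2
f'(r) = -4*r^3 - 6*r^2 + 2*r + 3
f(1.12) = -1.77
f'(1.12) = -7.91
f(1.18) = -2.29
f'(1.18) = -9.57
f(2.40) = -49.87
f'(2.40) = -82.06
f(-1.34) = -2.64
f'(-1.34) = -0.83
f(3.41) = -194.66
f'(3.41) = -218.56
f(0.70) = -0.34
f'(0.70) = 0.09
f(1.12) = -1.77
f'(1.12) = -7.91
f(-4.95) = -350.15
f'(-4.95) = 331.23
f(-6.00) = -848.00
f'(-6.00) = 639.00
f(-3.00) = -29.00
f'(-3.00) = 51.00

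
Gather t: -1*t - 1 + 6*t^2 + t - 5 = 6*t^2 - 6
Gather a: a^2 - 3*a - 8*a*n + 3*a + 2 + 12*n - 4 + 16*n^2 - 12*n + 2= a^2 - 8*a*n + 16*n^2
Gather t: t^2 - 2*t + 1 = t^2 - 2*t + 1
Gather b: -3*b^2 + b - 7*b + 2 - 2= -3*b^2 - 6*b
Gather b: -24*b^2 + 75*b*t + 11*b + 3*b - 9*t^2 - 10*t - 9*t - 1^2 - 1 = -24*b^2 + b*(75*t + 14) - 9*t^2 - 19*t - 2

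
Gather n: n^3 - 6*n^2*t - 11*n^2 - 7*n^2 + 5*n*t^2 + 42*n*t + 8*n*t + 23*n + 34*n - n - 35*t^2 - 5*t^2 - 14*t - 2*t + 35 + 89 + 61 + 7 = n^3 + n^2*(-6*t - 18) + n*(5*t^2 + 50*t + 56) - 40*t^2 - 16*t + 192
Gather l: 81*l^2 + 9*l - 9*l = 81*l^2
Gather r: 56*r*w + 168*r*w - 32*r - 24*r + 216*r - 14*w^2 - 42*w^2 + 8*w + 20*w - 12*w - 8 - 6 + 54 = r*(224*w + 160) - 56*w^2 + 16*w + 40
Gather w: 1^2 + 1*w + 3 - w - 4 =0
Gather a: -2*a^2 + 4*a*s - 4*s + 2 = -2*a^2 + 4*a*s - 4*s + 2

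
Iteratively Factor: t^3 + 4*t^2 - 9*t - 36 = (t + 4)*(t^2 - 9) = (t - 3)*(t + 4)*(t + 3)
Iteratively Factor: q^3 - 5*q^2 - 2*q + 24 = (q - 3)*(q^2 - 2*q - 8) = (q - 3)*(q + 2)*(q - 4)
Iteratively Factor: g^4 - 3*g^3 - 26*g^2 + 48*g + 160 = (g - 4)*(g^3 + g^2 - 22*g - 40) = (g - 4)*(g + 4)*(g^2 - 3*g - 10) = (g - 5)*(g - 4)*(g + 4)*(g + 2)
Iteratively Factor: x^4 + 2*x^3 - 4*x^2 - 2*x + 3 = (x - 1)*(x^3 + 3*x^2 - x - 3) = (x - 1)*(x + 3)*(x^2 - 1) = (x - 1)*(x + 1)*(x + 3)*(x - 1)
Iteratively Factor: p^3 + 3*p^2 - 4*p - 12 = (p - 2)*(p^2 + 5*p + 6) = (p - 2)*(p + 2)*(p + 3)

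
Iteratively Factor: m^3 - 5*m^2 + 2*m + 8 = (m - 2)*(m^2 - 3*m - 4) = (m - 2)*(m + 1)*(m - 4)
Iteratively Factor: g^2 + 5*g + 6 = (g + 2)*(g + 3)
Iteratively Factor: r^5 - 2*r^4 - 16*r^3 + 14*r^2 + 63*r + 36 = (r + 1)*(r^4 - 3*r^3 - 13*r^2 + 27*r + 36) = (r + 1)^2*(r^3 - 4*r^2 - 9*r + 36) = (r - 4)*(r + 1)^2*(r^2 - 9) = (r - 4)*(r - 3)*(r + 1)^2*(r + 3)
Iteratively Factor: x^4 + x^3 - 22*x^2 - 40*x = (x - 5)*(x^3 + 6*x^2 + 8*x) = (x - 5)*(x + 4)*(x^2 + 2*x) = x*(x - 5)*(x + 4)*(x + 2)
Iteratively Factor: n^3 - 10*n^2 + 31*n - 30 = (n - 5)*(n^2 - 5*n + 6) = (n - 5)*(n - 2)*(n - 3)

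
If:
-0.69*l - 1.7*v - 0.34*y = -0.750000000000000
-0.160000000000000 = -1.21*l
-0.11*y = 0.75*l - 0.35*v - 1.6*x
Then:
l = 0.13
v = 0.38750607681089 - 0.2*y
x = 0.1125*y - 0.0227834832280019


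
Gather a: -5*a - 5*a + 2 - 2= -10*a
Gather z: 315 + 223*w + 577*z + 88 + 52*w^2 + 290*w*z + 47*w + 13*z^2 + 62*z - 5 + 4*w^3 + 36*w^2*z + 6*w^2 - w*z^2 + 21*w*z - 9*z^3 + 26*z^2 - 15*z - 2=4*w^3 + 58*w^2 + 270*w - 9*z^3 + z^2*(39 - w) + z*(36*w^2 + 311*w + 624) + 396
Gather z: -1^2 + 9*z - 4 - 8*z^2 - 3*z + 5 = -8*z^2 + 6*z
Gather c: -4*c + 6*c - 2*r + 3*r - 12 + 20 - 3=2*c + r + 5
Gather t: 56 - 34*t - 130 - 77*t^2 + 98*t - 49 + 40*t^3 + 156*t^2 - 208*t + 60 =40*t^3 + 79*t^2 - 144*t - 63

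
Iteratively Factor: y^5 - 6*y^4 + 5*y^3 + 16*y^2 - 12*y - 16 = (y - 2)*(y^4 - 4*y^3 - 3*y^2 + 10*y + 8) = (y - 2)^2*(y^3 - 2*y^2 - 7*y - 4) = (y - 4)*(y - 2)^2*(y^2 + 2*y + 1) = (y - 4)*(y - 2)^2*(y + 1)*(y + 1)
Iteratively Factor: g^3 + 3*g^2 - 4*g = (g - 1)*(g^2 + 4*g) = (g - 1)*(g + 4)*(g)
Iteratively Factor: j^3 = (j)*(j^2) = j^2*(j)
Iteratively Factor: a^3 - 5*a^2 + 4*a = (a)*(a^2 - 5*a + 4) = a*(a - 1)*(a - 4)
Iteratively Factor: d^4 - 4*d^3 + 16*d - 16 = (d - 2)*(d^3 - 2*d^2 - 4*d + 8) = (d - 2)^2*(d^2 - 4) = (d - 2)^3*(d + 2)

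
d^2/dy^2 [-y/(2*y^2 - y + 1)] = 2*(-y*(4*y - 1)^2 + (6*y - 1)*(2*y^2 - y + 1))/(2*y^2 - y + 1)^3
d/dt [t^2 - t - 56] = 2*t - 1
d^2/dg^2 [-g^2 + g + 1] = -2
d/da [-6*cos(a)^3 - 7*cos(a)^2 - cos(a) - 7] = (18*cos(a)^2 + 14*cos(a) + 1)*sin(a)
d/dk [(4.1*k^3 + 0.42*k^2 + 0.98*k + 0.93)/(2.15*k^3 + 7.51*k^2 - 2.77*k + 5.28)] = (3.5527136788005e-15*k^5 + 29.888*k^4 - 26.928*k^3 + 50.4223*k^2 - 9.5334*k + 7.7505)/(4.6225*k^6 + 32.293*k^5 + 44.4891*k^4 - 18.9014*k^3 + 86.9785*k^2 - 29.2512*k + 27.8784)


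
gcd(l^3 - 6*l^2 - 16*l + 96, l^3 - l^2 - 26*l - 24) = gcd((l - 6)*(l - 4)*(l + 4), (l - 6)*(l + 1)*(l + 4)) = l^2 - 2*l - 24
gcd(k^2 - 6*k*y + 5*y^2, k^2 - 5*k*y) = -k + 5*y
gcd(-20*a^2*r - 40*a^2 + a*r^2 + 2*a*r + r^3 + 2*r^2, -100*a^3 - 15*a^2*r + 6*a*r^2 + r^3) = -20*a^2 + a*r + r^2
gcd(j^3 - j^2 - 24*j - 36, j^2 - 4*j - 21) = j + 3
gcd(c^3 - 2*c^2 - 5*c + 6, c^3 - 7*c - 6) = c^2 - c - 6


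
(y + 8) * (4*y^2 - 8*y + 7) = 4*y^3 + 24*y^2 - 57*y + 56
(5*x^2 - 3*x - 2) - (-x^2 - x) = 6*x^2 - 2*x - 2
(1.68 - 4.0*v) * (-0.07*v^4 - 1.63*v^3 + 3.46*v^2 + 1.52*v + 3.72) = 0.28*v^5 + 6.4024*v^4 - 16.5784*v^3 - 0.267200000000001*v^2 - 12.3264*v + 6.2496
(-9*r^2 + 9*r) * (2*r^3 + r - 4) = -18*r^5 + 18*r^4 - 9*r^3 + 45*r^2 - 36*r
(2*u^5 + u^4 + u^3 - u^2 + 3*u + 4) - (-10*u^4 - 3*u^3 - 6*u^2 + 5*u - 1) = 2*u^5 + 11*u^4 + 4*u^3 + 5*u^2 - 2*u + 5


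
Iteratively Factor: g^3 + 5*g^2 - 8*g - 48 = (g + 4)*(g^2 + g - 12) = (g - 3)*(g + 4)*(g + 4)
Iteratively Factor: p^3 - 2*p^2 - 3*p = (p + 1)*(p^2 - 3*p) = p*(p + 1)*(p - 3)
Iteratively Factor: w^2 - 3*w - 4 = (w + 1)*(w - 4)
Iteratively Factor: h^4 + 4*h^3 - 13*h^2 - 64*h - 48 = (h - 4)*(h^3 + 8*h^2 + 19*h + 12) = (h - 4)*(h + 4)*(h^2 + 4*h + 3) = (h - 4)*(h + 1)*(h + 4)*(h + 3)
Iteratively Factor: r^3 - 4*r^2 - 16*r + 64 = (r - 4)*(r^2 - 16) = (r - 4)*(r + 4)*(r - 4)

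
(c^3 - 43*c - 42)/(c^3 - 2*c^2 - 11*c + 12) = (c^3 - 43*c - 42)/(c^3 - 2*c^2 - 11*c + 12)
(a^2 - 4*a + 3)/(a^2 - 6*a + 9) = (a - 1)/(a - 3)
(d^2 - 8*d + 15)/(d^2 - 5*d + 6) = (d - 5)/(d - 2)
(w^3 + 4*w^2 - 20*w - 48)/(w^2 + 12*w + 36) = (w^2 - 2*w - 8)/(w + 6)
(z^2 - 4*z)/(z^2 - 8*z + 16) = z/(z - 4)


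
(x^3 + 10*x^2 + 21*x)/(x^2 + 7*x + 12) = x*(x + 7)/(x + 4)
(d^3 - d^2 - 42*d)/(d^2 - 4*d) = (d^2 - d - 42)/(d - 4)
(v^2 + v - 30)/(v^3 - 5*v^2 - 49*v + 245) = (v + 6)/(v^2 - 49)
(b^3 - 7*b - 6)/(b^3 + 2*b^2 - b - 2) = (b - 3)/(b - 1)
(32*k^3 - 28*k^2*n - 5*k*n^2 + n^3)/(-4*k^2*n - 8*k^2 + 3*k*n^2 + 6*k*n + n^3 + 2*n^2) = (-8*k + n)/(n + 2)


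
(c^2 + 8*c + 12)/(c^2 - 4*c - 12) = (c + 6)/(c - 6)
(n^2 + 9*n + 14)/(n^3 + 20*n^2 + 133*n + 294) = (n + 2)/(n^2 + 13*n + 42)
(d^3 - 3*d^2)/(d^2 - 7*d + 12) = d^2/(d - 4)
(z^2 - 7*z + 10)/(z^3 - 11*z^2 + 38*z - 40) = 1/(z - 4)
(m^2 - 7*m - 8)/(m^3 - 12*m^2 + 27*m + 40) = 1/(m - 5)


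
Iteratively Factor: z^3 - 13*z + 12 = (z - 1)*(z^2 + z - 12) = (z - 1)*(z + 4)*(z - 3)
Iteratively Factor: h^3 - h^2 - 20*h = (h)*(h^2 - h - 20) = h*(h + 4)*(h - 5)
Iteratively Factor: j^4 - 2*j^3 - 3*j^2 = (j)*(j^3 - 2*j^2 - 3*j) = j*(j + 1)*(j^2 - 3*j) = j*(j - 3)*(j + 1)*(j)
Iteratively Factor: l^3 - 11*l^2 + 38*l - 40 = (l - 4)*(l^2 - 7*l + 10) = (l - 5)*(l - 4)*(l - 2)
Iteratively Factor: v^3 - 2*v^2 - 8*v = (v + 2)*(v^2 - 4*v) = (v - 4)*(v + 2)*(v)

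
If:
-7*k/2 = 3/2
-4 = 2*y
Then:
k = -3/7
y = -2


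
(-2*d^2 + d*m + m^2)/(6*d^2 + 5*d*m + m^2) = (-d + m)/(3*d + m)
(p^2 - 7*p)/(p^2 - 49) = p/(p + 7)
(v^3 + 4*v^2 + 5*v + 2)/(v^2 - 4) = (v^2 + 2*v + 1)/(v - 2)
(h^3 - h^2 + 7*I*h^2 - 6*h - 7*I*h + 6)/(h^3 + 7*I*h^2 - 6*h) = (h - 1)/h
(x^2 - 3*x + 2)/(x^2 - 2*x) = (x - 1)/x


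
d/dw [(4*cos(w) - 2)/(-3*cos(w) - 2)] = 14*sin(w)/(3*cos(w) + 2)^2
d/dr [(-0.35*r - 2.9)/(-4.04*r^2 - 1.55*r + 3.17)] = (1.414*r^2 + 0.5425*r - (0.35*r + 2.9)*(8.08*r + 1.55) - 1.1095)/(4.04*r^2 + 1.55*r - 3.17)^2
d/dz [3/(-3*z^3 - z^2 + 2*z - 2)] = 3*(9*z^2 + 2*z - 2)/(3*z^3 + z^2 - 2*z + 2)^2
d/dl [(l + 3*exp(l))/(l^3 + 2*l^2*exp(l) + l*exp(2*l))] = (l^2*exp(l) - 2*l^2 - 3*l*exp(2*l) - 9*l*exp(l) - 3*exp(2*l))/(l^2*(l^3 + 3*l^2*exp(l) + 3*l*exp(2*l) + exp(3*l)))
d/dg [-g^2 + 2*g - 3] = 2 - 2*g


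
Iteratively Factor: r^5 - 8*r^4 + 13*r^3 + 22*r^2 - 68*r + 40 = (r - 1)*(r^4 - 7*r^3 + 6*r^2 + 28*r - 40) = (r - 2)*(r - 1)*(r^3 - 5*r^2 - 4*r + 20) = (r - 2)*(r - 1)*(r + 2)*(r^2 - 7*r + 10) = (r - 5)*(r - 2)*(r - 1)*(r + 2)*(r - 2)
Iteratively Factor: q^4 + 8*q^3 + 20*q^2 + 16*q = (q + 4)*(q^3 + 4*q^2 + 4*q) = (q + 2)*(q + 4)*(q^2 + 2*q) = (q + 2)^2*(q + 4)*(q)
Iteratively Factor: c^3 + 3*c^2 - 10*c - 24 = (c - 3)*(c^2 + 6*c + 8) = (c - 3)*(c + 4)*(c + 2)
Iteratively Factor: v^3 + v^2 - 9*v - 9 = (v - 3)*(v^2 + 4*v + 3) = (v - 3)*(v + 3)*(v + 1)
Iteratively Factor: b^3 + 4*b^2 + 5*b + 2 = (b + 2)*(b^2 + 2*b + 1) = (b + 1)*(b + 2)*(b + 1)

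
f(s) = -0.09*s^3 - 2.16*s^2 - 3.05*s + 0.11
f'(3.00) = -18.44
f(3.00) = -30.91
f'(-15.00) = 1.00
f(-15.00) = -136.39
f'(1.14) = -8.33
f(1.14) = -6.31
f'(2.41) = -15.03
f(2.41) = -21.05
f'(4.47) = -27.76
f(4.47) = -64.72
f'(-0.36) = -1.53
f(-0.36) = 0.93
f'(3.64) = -22.35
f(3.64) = -43.95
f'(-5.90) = 13.04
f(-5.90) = -38.60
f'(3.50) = -21.48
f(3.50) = -40.88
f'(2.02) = -12.88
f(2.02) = -15.61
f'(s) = -0.27*s^2 - 4.32*s - 3.05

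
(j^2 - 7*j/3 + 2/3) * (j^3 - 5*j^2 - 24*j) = j^5 - 22*j^4/3 - 35*j^3/3 + 158*j^2/3 - 16*j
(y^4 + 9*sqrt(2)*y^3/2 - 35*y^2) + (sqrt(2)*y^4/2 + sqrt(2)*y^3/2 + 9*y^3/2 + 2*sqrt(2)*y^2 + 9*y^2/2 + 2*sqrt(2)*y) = sqrt(2)*y^4/2 + y^4 + 9*y^3/2 + 5*sqrt(2)*y^3 - 61*y^2/2 + 2*sqrt(2)*y^2 + 2*sqrt(2)*y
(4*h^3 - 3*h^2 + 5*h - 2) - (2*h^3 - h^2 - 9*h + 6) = 2*h^3 - 2*h^2 + 14*h - 8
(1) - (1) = 0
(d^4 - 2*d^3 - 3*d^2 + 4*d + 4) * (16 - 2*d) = -2*d^5 + 20*d^4 - 26*d^3 - 56*d^2 + 56*d + 64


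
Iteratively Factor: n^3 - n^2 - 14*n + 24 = (n - 2)*(n^2 + n - 12) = (n - 2)*(n + 4)*(n - 3)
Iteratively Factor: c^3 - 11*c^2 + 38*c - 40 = (c - 2)*(c^2 - 9*c + 20) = (c - 5)*(c - 2)*(c - 4)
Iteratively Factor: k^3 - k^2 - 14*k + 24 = (k + 4)*(k^2 - 5*k + 6) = (k - 3)*(k + 4)*(k - 2)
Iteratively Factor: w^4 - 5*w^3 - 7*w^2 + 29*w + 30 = (w + 2)*(w^3 - 7*w^2 + 7*w + 15) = (w + 1)*(w + 2)*(w^2 - 8*w + 15) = (w - 5)*(w + 1)*(w + 2)*(w - 3)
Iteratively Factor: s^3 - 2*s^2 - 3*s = (s - 3)*(s^2 + s) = (s - 3)*(s + 1)*(s)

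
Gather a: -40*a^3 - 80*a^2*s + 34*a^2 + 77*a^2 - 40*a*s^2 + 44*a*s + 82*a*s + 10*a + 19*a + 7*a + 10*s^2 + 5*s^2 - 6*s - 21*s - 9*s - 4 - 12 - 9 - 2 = -40*a^3 + a^2*(111 - 80*s) + a*(-40*s^2 + 126*s + 36) + 15*s^2 - 36*s - 27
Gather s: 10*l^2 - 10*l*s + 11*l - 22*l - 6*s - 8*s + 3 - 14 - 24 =10*l^2 - 11*l + s*(-10*l - 14) - 35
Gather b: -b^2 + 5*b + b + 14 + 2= -b^2 + 6*b + 16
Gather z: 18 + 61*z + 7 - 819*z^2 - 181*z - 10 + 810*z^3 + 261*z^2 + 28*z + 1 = 810*z^3 - 558*z^2 - 92*z + 16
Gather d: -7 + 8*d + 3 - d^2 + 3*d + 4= -d^2 + 11*d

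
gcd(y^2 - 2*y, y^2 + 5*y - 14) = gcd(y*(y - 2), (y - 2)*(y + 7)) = y - 2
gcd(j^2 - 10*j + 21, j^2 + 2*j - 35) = 1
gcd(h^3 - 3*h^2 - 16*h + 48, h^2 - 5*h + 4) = h - 4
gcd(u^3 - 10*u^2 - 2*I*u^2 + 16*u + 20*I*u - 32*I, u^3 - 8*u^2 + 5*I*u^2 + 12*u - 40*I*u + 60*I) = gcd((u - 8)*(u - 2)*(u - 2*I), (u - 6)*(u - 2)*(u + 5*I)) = u - 2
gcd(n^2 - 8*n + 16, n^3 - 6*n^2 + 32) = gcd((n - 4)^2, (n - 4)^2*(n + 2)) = n^2 - 8*n + 16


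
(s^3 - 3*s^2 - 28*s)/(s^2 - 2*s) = (s^2 - 3*s - 28)/(s - 2)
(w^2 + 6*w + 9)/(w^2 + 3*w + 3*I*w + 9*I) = (w + 3)/(w + 3*I)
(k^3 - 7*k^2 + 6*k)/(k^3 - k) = (k - 6)/(k + 1)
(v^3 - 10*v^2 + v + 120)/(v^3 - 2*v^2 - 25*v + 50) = (v^2 - 5*v - 24)/(v^2 + 3*v - 10)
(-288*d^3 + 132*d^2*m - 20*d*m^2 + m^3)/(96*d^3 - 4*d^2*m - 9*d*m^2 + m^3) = (-36*d^2 + 12*d*m - m^2)/(12*d^2 + d*m - m^2)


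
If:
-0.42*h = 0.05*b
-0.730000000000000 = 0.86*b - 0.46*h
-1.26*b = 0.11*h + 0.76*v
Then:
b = -0.80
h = 0.10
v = 1.31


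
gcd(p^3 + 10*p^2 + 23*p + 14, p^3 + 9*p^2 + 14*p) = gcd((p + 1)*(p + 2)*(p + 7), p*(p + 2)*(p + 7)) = p^2 + 9*p + 14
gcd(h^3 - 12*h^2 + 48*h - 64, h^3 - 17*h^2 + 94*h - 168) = h - 4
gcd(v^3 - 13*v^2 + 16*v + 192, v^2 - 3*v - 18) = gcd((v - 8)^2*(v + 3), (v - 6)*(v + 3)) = v + 3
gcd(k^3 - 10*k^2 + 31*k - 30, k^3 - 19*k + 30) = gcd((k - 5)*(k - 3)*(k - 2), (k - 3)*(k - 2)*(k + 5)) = k^2 - 5*k + 6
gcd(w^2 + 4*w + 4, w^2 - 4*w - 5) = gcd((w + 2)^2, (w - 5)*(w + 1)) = 1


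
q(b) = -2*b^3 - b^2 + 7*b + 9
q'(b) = -6*b^2 - 2*b + 7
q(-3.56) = 61.64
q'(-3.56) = -61.92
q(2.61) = -15.10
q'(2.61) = -39.09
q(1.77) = 7.17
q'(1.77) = -15.34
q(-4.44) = 133.26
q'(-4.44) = -102.40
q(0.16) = 10.09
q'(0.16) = 6.53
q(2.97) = -31.43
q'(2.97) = -51.87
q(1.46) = 10.86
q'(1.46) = -8.71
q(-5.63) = 294.80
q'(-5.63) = -171.92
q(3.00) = -33.00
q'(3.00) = -53.00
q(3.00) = -33.00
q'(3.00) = -53.00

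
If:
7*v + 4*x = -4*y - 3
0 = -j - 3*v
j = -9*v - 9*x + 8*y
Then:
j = 68*y/13 + 27/13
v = -68*y/39 - 9/13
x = 80*y/39 + 6/13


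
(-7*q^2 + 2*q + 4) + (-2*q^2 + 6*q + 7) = -9*q^2 + 8*q + 11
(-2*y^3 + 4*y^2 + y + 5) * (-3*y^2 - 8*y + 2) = 6*y^5 + 4*y^4 - 39*y^3 - 15*y^2 - 38*y + 10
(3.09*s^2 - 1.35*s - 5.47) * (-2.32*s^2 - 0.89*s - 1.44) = -7.1688*s^4 + 0.3819*s^3 + 9.4423*s^2 + 6.8123*s + 7.8768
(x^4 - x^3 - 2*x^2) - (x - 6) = x^4 - x^3 - 2*x^2 - x + 6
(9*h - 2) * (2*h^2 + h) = 18*h^3 + 5*h^2 - 2*h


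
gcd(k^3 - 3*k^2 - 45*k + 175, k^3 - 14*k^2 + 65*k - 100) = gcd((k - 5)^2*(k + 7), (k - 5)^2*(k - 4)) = k^2 - 10*k + 25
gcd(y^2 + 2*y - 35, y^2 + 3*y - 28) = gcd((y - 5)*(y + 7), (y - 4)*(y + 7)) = y + 7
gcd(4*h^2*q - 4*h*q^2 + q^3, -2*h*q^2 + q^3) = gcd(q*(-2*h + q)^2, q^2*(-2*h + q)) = -2*h*q + q^2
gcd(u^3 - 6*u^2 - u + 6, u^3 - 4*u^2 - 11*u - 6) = u^2 - 5*u - 6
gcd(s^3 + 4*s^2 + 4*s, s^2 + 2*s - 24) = 1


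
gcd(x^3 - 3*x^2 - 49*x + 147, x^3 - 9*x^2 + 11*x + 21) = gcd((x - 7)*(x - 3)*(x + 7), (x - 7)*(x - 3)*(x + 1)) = x^2 - 10*x + 21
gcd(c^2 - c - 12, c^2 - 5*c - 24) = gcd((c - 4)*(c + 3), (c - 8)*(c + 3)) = c + 3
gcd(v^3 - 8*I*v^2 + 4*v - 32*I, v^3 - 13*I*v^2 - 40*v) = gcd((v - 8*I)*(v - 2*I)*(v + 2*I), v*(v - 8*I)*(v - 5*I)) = v - 8*I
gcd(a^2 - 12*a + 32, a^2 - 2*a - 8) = a - 4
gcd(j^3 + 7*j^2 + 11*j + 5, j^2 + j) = j + 1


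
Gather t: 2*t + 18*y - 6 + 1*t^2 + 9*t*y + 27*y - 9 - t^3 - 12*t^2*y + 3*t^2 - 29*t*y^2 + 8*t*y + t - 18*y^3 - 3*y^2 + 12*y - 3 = -t^3 + t^2*(4 - 12*y) + t*(-29*y^2 + 17*y + 3) - 18*y^3 - 3*y^2 + 57*y - 18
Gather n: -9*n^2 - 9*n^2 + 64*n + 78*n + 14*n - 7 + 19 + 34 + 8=-18*n^2 + 156*n + 54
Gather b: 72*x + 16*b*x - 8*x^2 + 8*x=16*b*x - 8*x^2 + 80*x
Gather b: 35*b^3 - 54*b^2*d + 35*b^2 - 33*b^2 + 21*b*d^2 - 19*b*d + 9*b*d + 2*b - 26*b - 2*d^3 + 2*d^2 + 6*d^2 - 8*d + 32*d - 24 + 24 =35*b^3 + b^2*(2 - 54*d) + b*(21*d^2 - 10*d - 24) - 2*d^3 + 8*d^2 + 24*d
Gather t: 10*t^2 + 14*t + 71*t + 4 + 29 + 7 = 10*t^2 + 85*t + 40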